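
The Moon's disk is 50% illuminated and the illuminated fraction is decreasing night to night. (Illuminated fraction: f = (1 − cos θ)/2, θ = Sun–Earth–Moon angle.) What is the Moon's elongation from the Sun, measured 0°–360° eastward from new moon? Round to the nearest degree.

Invert f = (1 − cos θ)/2 to get cos θ = 1 − 2(0.50) = 0.000, hence θ₀ = arccos 0.000 = 90.0°.
Since the Moon is past full (waning), take the reflex angle: θ = 360° − 90.0° = 270.0°.

270°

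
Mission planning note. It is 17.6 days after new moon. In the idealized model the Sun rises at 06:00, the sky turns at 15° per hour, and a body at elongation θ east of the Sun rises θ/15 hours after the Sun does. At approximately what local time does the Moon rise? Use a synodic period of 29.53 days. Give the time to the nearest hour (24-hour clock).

Phase angle: θ = 360°·(17.6 d)/(29.53 d) = 214.6°.
The Moon trails the Sun by θ/15 = 214.6/15 ≈ 14.30 hours.
06:00 + 14.30 h ≈ 20:18 → 20:00 to the nearest hour.

20:00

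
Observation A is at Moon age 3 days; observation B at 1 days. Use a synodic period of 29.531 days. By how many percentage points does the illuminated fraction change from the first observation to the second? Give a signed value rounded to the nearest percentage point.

First observation: θ = 360°·3/29.531 = 36.6°, so f = 0.098.
Second observation: θ = 12.2°, f = 0.011.
Δf = 0.011 − 0.098 = -0.087, i.e. -9 pp.

-9 pp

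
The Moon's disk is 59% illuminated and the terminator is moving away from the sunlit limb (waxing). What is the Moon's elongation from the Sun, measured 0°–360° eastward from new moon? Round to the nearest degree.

Invert f = (1 − cos θ)/2 to get cos θ = 1 − 2(0.59) = -0.180, hence θ₀ = arccos -0.180 = 100.4°.
Before full moon the principal value applies: θ = 100.4°.

100°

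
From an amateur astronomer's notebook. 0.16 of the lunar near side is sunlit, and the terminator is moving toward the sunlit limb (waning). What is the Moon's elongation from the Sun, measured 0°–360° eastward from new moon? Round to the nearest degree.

313°

cos θ = 1 − 2f = 0.680, giving a principal value of 47.2°.
A waning Moon lies in 180°–360°, so θ = 360° − 47.2° = 312.8°.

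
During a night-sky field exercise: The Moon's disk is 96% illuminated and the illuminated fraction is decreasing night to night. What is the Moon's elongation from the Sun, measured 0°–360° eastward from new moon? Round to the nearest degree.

203°

cos θ = 1 − 2f = -0.920, giving a principal value of 156.9°.
Since the Moon is past full (waning), take the reflex angle: θ = 360° − 156.9° = 203.1°.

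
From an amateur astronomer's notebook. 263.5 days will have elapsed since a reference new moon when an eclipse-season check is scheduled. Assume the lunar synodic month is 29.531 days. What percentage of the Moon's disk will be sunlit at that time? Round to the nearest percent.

6%

Reduce mod P: 263.5 − 8×29.531 = 27.25 d into the current lunation.
Phase angle: θ = 360°·(27.25 d)/(29.531 d) = 332.2°.
cos 332.2° = 0.885, so f = (1 − 0.885)/2 = 0.058, so 6%.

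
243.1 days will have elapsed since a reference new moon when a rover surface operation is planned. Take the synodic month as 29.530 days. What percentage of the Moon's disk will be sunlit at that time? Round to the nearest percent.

44%

243.1/29.530 = 8.232 lunations, so 8 complete cycles and 6.86 d into the next.
The Moon has covered 6.86/29.530 of its cycle, so θ ≈ 360° × 6.86/29.530 = 83.6°.
cos 83.6° = 0.111, so f = (1 − 0.111)/2 = 0.445, so 44%.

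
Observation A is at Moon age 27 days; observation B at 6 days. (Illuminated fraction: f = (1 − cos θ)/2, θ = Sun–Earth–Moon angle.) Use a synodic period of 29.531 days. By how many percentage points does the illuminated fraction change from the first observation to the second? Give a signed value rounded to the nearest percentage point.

First observation: θ = 360°·27/29.531 = 329.1°, so f = 0.071.
Second observation: θ = 73.1°, f = 0.355.
Δf = 0.355 − 0.071 = +0.284, i.e. +28 pp.

+28 percentage points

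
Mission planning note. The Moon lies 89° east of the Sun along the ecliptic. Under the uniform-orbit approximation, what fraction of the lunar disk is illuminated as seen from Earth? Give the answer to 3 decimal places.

0.491

f = (1 − cos 89°)/2 = (1 − 0.017)/2 ≈ 0.491.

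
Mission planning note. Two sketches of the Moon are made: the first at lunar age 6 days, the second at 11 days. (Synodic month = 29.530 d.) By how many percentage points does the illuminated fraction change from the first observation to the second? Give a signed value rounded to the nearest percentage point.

First observation: θ = 360°·6/29.530 = 73.1°, so f = 0.355.
Second observation: θ = 134.1°, f = 0.848.
Δf = 0.848 − 0.355 = +0.493, i.e. +49 pp.

+49 percentage points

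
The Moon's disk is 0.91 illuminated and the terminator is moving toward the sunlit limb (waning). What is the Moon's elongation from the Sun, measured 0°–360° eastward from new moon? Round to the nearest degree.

215°

cos θ = 1 − 2f = -0.820, giving a principal value of 145.1°.
A waning Moon lies in 180°–360°, so θ = 360° − 145.1° = 214.9°.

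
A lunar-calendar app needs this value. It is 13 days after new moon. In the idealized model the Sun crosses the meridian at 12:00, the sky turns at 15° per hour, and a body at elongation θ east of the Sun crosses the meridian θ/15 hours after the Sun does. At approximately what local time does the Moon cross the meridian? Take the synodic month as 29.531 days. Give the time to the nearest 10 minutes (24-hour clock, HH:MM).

22:30

The Moon has covered 13/29.531 of its cycle, so θ ≈ 360° × 13/29.531 = 158.5°.
At 15° of sky rotation per hour, 158.5° corresponds to a 10.57 h lag.
12:00 + 10.565 h ≈ 22:34 → 22:30 to the nearest ten minutes.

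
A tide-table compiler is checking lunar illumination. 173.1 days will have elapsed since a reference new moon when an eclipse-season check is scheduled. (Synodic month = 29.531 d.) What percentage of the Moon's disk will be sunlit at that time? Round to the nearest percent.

Reduce mod P: 173.1 − 5×29.531 = 25.44 d into the current lunation.
The Moon has covered 25.44/29.531 of its cycle, so θ ≈ 360° × 25.44/29.531 = 310.2°.
With cos θ = 0.645, the lit fraction is (1 − 0.645)/2 ≈ 0.177, so 18%.

18%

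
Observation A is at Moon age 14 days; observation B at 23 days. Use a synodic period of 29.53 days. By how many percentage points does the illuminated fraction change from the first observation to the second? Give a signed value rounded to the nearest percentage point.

-58 pp

First observation: θ = 360°·14/29.53 = 170.7°, so f = 0.993.
Second observation: θ = 280.4°, f = 0.410.
Δf = 0.410 − 0.993 = -0.584, i.e. -58 pp.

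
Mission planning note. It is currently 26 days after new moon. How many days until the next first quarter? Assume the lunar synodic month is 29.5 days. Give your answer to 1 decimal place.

First quarter occurs at elongation 90°, i.e. at age 29.5 × 90/360 = 7.375 d.
This lunation's first quarter (7.375 d) has passed, so add one period: 36.875 − 26 = 10.875 days.

10.9 days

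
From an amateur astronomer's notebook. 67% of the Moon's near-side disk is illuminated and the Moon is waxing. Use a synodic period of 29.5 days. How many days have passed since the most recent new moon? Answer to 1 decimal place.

9.0 days

cos θ = 1 − 2f = -0.340, giving a principal value of 109.9°.
Before full moon the principal value applies: θ = 109.9°.
Age = 29.5 × 109.9°/360° ≈ 9.00 days.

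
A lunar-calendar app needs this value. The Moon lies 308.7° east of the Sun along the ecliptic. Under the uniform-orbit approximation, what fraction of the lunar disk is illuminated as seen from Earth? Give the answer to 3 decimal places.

0.187

Half-versine of 308.7°: (1 − 0.625)/2 = 0.187.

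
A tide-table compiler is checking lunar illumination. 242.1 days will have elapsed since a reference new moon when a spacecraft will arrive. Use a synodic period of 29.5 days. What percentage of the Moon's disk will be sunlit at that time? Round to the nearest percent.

37%

242.1 d spans 8 complete synodic months (8 × 29.5 = 236.00 d) plus 6.10 d.
The Moon has covered 6.10/29.5 of its cycle, so θ ≈ 360° × 6.10/29.5 = 74.4°.
With cos θ = 0.268, the lit fraction is (1 − 0.268)/2 ≈ 0.366, so 37%.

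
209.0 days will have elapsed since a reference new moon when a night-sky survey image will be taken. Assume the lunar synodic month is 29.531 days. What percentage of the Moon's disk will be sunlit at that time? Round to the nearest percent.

6%

209.0 d spans 7 complete synodic months (7 × 29.531 = 206.72 d) plus 2.28 d.
Elongation θ = 360° × 2.28/29.531 ≈ 27.8°.
With cos θ = 0.884, the lit fraction is (1 − 0.884)/2 ≈ 0.058, so 6%.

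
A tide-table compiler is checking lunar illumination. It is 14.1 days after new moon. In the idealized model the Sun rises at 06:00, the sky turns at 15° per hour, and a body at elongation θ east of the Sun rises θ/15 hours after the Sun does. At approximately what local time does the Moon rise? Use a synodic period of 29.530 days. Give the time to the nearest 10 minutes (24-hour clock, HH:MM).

17:30

The Moon has covered 14.1/29.530 of its cycle, so θ ≈ 360° × 14.1/29.530 = 171.9°.
The Moon trails the Sun by θ/15 = 171.9/15 ≈ 11.46 hours.
06:00 + 11.460 h ≈ 17:28 → 17:30 to the nearest ten minutes.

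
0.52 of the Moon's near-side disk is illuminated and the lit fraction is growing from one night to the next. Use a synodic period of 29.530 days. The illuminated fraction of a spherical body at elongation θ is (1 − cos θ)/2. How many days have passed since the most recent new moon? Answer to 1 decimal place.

Invert f = (1 − cos θ)/2 to get cos θ = 1 − 2(0.52) = -0.040, hence θ₀ = arccos -0.040 = 92.3°.
The Moon is waxing (0°–180°), so θ = 92.3° directly.
Age = 29.530 × 92.3°/360° ≈ 7.57 days.

7.6 days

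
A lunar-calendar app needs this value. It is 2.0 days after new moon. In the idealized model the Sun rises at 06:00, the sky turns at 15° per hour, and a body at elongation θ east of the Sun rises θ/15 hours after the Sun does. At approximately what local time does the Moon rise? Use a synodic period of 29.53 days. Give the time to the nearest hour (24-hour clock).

08:00

Phase angle: θ = 360°·(2.0 d)/(29.53 d) = 24.4°.
The Moon trails the Sun by θ/15 = 24.4/15 ≈ 1.63 hours.
06:00 + 1.63 h ≈ 07:38 → 08:00 to the nearest hour.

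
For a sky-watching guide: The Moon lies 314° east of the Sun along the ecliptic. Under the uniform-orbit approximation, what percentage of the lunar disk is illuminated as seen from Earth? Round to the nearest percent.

cos 314° = 0.695, so f = (1 − 0.695)/2 = 0.153, i.e. 15%.

15%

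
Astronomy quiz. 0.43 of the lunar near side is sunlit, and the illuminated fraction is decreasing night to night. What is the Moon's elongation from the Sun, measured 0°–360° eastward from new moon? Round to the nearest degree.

From f = (1 − cos θ)/2: cos θ = 1 − 2×0.43 = 0.140; arccos → 82.0°.
A waning Moon lies in 180°–360°, so θ = 360° − 82.0° = 278.0°.

278°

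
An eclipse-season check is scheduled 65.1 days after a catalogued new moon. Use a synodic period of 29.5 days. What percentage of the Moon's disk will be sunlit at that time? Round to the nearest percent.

65.1 d spans 2 complete synodic months (2 × 29.5 = 59.00 d) plus 6.10 d.
Elongation θ = 360° × 6.10/29.5 ≈ 74.4°.
With cos θ = 0.268, the lit fraction is (1 − 0.268)/2 ≈ 0.366, so 37%.

37%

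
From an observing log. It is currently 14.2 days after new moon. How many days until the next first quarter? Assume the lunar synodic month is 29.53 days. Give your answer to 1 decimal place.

First quarter occurs at elongation 90°, i.e. at age 29.53 × 90/360 = 7.383 d.
Already past this cycle's first quarter; the next is at 7.383 + 29.53 = 36.913 d, so 36.913 − 14.2 = 22.713 days.

22.7 days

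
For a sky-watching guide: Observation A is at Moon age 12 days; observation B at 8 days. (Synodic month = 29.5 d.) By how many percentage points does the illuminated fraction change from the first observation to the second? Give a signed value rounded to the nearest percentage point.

First observation: θ = 360°·12/29.5 = 146.4°, so f = 0.917.
Second observation: θ = 97.6°, f = 0.566.
Δf = 0.566 − 0.917 = -0.350, i.e. -35 pp.

-35 pp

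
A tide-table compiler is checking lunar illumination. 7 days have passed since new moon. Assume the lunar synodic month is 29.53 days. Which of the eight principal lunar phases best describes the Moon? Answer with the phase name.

At 7/29.53 of the cycle, θ ≈ 85° — the first quarter range.

first quarter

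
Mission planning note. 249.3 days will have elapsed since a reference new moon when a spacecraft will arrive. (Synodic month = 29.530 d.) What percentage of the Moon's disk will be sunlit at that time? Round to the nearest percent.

249.3 d spans 8 complete synodic months (8 × 29.530 = 236.24 d) plus 13.06 d.
The Moon has covered 13.06/29.530 of its cycle, so θ ≈ 360° × 13.06/29.530 = 159.2°.
cos 159.2° = (-0.935), so f = (1 − (-0.935))/2 = 0.967, so 97%.

97%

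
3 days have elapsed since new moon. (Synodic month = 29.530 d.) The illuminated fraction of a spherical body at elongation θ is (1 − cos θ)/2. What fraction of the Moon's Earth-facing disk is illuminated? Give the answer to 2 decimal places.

0.10

Phase angle: θ = 360°·(3 d)/(29.530 d) = 36.6°.
Illuminated fraction = (1 − cos 36.6°)/2 = (1 − 0.803)/2 ≈ 0.098.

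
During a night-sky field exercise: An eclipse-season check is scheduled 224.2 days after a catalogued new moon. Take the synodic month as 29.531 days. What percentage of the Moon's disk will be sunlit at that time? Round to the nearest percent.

92%

224.2 d spans 7 complete synodic months (7 × 29.531 = 206.72 d) plus 17.48 d.
Phase angle: θ = 360°·(17.48 d)/(29.531 d) = 213.1°.
Illuminated fraction = (1 − cos 213.1°)/2 = (1 − (-0.837))/2 ≈ 0.919, so 92%.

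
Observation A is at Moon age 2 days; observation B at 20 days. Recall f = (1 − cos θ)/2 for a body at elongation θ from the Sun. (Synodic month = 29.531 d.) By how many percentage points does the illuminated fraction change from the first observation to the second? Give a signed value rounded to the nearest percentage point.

+68 percentage points

First observation: θ = 360°·2/29.531 = 24.4°, so f = 0.045.
Second observation: θ = 243.8°, f = 0.721.
Δf = 0.721 − 0.045 = +0.676, i.e. +68 pp.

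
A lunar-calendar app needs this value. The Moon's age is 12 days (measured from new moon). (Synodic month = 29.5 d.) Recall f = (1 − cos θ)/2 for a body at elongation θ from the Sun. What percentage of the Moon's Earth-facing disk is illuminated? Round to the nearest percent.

92%

Elongation θ = 360° × 12/29.5 ≈ 146.4°.
Illuminated fraction = (1 − cos 146.4°)/2 = (1 − (-0.833))/2 ≈ 0.917, so 92%.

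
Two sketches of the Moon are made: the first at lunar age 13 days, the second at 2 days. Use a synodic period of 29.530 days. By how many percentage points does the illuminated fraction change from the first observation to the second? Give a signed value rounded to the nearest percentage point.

-92 pp

First observation: θ = 360°·13/29.530 = 158.5°, so f = 0.965.
Second observation: θ = 24.4°, f = 0.045.
Δf = 0.045 − 0.965 = -0.921, i.e. -92 pp.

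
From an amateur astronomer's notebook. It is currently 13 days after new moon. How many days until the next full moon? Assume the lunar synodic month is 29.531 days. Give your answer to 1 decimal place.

1.8 days

Full moon occurs at elongation 180°, i.e. at age 29.531 × 180/360 = 14.765 d.
So 1.765 days remain (14.765 − 13).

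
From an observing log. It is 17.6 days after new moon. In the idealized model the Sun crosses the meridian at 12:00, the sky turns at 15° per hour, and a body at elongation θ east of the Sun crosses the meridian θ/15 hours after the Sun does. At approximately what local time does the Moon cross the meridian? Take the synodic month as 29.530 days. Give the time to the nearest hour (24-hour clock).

Phase angle: θ = 360°·(17.6 d)/(29.530 d) = 214.6°.
The Moon trails the Sun by θ/15 = 214.6/15 ≈ 14.30 hours.
12:00 + 14.30 h ≈ 02:18 → 02:00 to the nearest hour.

02:00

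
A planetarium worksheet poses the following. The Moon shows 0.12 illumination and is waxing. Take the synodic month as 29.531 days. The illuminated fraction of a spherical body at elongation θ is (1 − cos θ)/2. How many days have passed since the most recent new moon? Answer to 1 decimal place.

Invert f = (1 − cos θ)/2 to get cos θ = 1 − 2(0.12) = 0.760, hence θ₀ = arccos 0.760 = 40.5°.
The Moon is waxing (0°–180°), so θ = 40.5° directly.
Age = 29.531 × 40.5°/360° ≈ 3.33 days.

3.3 days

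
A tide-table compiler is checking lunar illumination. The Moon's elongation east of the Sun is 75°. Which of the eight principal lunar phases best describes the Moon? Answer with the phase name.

first quarter

The first quarter sector spans roughly 68°–112°; 75° falls inside it.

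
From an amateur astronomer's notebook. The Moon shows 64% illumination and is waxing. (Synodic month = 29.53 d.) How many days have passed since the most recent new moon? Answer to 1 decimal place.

cos θ = 1 − 2f = -0.280, giving a principal value of 106.3°.
The Moon is waxing (0°–180°), so θ = 106.3° directly.
At 360°/29.53 d per day, 106.3° corresponds to 8.72 days.

8.7 days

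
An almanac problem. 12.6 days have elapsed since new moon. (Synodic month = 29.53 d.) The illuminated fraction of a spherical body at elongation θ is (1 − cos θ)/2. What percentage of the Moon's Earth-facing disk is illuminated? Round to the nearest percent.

Elongation θ = 360° × 12.6/29.53 ≈ 153.6°.
With cos θ = (-0.896), the lit fraction is (1 − (-0.896))/2 ≈ 0.948, so 95%.

95%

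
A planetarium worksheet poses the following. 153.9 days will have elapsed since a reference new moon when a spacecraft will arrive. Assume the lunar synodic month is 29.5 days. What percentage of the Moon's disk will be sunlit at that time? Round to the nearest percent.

Reduce mod P: 153.9 − 5×29.5 = 6.40 d into the current lunation.
Phase angle: θ = 360°·(6.40 d)/(29.5 d) = 78.1°.
cos 78.1° = 0.206, so f = (1 − 0.206)/2 = 0.397, so 40%.

40%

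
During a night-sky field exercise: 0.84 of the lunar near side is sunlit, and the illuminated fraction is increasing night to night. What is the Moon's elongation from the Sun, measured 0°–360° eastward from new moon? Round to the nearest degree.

From f = (1 − cos θ)/2: cos θ = 1 − 2×0.84 = -0.680; arccos → 132.8°.
Waxing ⇒ before full, so θ = 132.8°.

133°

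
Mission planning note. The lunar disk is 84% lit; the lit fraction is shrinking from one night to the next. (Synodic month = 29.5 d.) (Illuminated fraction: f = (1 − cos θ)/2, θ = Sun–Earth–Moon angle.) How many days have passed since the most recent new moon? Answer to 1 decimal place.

18.6 days

Invert f = (1 − cos θ)/2 to get cos θ = 1 − 2(0.84) = -0.680, hence θ₀ = arccos -0.680 = 132.8°.
Waning ⇒ past full, so θ = 360° − 132.8° = 227.2°.
That fraction of the synodic month is 227.2/360 × 29.5 d ≈ 18.61 d.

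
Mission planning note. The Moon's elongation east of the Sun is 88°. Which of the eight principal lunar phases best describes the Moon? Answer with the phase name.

The first quarter sector spans roughly 68°–112°; 88° falls inside it.

first quarter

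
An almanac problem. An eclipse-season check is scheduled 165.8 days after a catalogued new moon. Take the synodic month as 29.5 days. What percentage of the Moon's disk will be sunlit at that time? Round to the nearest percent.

86%

165.8/29.5 = 5.620 lunations, so 5 complete cycles and 18.30 d into the next.
The Moon has covered 18.30/29.5 of its cycle, so θ ≈ 360° × 18.30/29.5 = 223.3°.
With cos θ = (-0.728), the lit fraction is (1 − (-0.728))/2 ≈ 0.864, so 86%.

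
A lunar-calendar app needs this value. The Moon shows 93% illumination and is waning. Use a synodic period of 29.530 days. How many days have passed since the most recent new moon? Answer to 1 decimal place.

cos θ = 1 − 2f = -0.860, giving a principal value of 149.3°.
Since the Moon is past full (waning), take the reflex angle: θ = 360° − 149.3° = 210.7°.
Age = 29.530 × 210.7°/360° ≈ 17.28 days.

17.3 days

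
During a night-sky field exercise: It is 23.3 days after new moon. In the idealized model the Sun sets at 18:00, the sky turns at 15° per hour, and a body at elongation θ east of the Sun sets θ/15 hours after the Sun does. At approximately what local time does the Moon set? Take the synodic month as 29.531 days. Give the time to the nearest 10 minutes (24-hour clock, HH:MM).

The Moon has covered 23.3/29.531 of its cycle, so θ ≈ 360° × 23.3/29.531 = 284.0°.
At 15° of sky rotation per hour, 284.0° corresponds to a 18.94 h lag.
18:00 + 18.936 h ≈ 12:56 → 13:00 to the nearest ten minutes.

13:00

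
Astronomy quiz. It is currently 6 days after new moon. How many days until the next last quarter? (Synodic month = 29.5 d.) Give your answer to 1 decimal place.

16.1 days

Last quarter is 0.75 of the way through the cycle: age 0.75 × 29.5 = 22.125 d.
So 16.125 days remain (22.125 − 6).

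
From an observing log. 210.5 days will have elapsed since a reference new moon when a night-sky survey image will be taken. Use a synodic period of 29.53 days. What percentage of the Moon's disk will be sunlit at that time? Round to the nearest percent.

15%

210.5 d spans 7 complete synodic months (7 × 29.53 = 206.71 d) plus 3.79 d.
The Moon has covered 3.79/29.53 of its cycle, so θ ≈ 360° × 3.79/29.53 = 46.2°.
With cos θ = 0.692, the lit fraction is (1 − 0.692)/2 ≈ 0.154, so 15%.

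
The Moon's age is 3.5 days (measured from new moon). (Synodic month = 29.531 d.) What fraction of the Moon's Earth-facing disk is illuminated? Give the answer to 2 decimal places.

Phase angle: θ = 360°·(3.5 d)/(29.531 d) = 42.7°.
Illuminated fraction = (1 − cos 42.7°)/2 = (1 − 0.735)/2 ≈ 0.132.

0.13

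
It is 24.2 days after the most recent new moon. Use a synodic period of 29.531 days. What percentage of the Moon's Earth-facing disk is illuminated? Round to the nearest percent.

29%

The Moon has covered 24.2/29.531 of its cycle, so θ ≈ 360° × 24.2/29.531 = 295.0°.
With cos θ = 0.423, the lit fraction is (1 − 0.423)/2 ≈ 0.289, so 29%.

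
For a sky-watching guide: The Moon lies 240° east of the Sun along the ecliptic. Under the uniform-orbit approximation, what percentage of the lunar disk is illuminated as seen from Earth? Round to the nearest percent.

Half-versine of 240°: (1 − (-0.500))/2 = 0.750, i.e. 75%.

75%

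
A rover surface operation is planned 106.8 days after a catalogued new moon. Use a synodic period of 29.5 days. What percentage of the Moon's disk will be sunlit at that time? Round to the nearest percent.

86%

Reduce mod P: 106.8 − 3×29.5 = 18.30 d into the current lunation.
Phase angle: θ = 360°·(18.30 d)/(29.5 d) = 223.3°.
With cos θ = (-0.728), the lit fraction is (1 − (-0.728))/2 ≈ 0.864, so 86%.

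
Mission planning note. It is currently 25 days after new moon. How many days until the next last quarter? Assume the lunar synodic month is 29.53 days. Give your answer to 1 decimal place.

Last quarter is 0.75 of the way through the cycle: age 0.75 × 29.53 = 22.148 d.
This lunation's last quarter (22.148 d) has passed, so add one period: 51.678 − 25 = 26.678 days.

26.7 days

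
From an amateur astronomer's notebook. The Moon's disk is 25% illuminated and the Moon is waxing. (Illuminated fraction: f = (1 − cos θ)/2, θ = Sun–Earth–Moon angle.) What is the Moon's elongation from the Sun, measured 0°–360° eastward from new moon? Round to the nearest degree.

cos θ = 1 − 2f = 0.500, giving a principal value of 60.0°.
Before full moon the principal value applies: θ = 60.0°.

60°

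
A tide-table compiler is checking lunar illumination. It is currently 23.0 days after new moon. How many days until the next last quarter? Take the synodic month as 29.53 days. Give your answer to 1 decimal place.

Last quarter occurs at elongation 270°, i.e. at age 29.53 × 270/360 = 22.148 d.
Already past this cycle's last quarter; the next is at 22.148 + 29.53 = 51.678 d, so 51.678 − 23.0 = 28.678 days.

28.7 days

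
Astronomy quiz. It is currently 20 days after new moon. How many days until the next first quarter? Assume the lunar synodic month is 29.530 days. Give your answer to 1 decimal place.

First quarter occurs at elongation 90°, i.e. at age 29.530 × 90/360 = 7.383 d.
This lunation's first quarter (7.383 d) has passed, so add one period: 36.913 − 20 = 16.913 days.

16.9 days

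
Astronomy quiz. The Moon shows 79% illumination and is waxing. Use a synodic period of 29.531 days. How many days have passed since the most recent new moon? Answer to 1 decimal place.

From f = (1 − cos θ)/2: cos θ = 1 − 2×0.79 = -0.580; arccos → 125.5°.
Before full moon the principal value applies: θ = 125.5°.
Age = 29.531 × 125.5°/360° ≈ 10.29 days.

10.3 days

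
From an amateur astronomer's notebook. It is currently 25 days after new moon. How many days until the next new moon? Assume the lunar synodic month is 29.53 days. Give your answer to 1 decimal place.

4.5 days

The next new moon completes the synodic month: 29.53 − 25 = 4.530 days.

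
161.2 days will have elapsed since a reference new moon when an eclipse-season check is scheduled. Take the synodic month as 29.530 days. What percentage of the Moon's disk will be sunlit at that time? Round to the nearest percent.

98%

Reduce mod P: 161.2 − 5×29.530 = 13.55 d into the current lunation.
The Moon has covered 13.55/29.530 of its cycle, so θ ≈ 360° × 13.55/29.530 = 165.2°.
cos 165.2° = (-0.967), so f = (1 − (-0.967))/2 = 0.983, so 98%.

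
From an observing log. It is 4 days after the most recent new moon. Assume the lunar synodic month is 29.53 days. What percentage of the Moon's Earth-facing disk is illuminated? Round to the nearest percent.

17%

Phase angle: θ = 360°·(4 d)/(29.53 d) = 48.8°.
cos 48.8° = 0.659, so f = (1 − 0.659)/2 = 0.170, so 17%.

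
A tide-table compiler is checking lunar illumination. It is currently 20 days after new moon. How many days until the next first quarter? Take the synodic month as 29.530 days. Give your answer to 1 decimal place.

First quarter occurs at elongation 90°, i.e. at age 29.530 × 90/360 = 7.383 d.
Already past this cycle's first quarter; the next is at 7.383 + 29.530 = 36.913 d, so 36.913 − 20 = 16.913 days.

16.9 days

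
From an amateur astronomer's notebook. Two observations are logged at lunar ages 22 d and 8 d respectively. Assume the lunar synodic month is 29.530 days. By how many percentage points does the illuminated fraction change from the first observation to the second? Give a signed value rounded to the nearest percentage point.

+5 percentage points

First observation: θ = 360°·22/29.530 = 268.2°, so f = 0.516.
Second observation: θ = 97.5°, f = 0.566.
Δf = 0.566 − 0.516 = +0.050, i.e. +5 pp.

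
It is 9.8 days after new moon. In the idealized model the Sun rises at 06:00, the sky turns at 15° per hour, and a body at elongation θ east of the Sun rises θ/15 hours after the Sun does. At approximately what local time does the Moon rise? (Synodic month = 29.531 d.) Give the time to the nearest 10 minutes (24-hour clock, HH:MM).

Phase angle: θ = 360°·(9.8 d)/(29.531 d) = 119.5°.
At 15° of sky rotation per hour, 119.5° corresponds to a 7.96 h lag.
06:00 + 7.965 h ≈ 13:58 → 14:00 to the nearest ten minutes.

14:00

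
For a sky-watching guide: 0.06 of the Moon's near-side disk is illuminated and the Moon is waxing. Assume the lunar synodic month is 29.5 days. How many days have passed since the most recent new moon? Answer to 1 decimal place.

2.3 days

cos θ = 1 − 2f = 0.880, giving a principal value of 28.4°.
Waxing ⇒ before full, so θ = 28.4°.
That fraction of the synodic month is 28.4/360 × 29.5 d ≈ 2.32 d.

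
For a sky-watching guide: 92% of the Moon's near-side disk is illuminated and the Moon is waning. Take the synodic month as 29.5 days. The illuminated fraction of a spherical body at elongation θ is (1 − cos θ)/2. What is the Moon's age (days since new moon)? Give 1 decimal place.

17.4 days

cos θ = 1 − 2f = -0.840, giving a principal value of 147.1°.
A waning Moon lies in 180°–360°, so θ = 360° − 147.1° = 212.9°.
That fraction of the synodic month is 212.9/360 × 29.5 d ≈ 17.44 d.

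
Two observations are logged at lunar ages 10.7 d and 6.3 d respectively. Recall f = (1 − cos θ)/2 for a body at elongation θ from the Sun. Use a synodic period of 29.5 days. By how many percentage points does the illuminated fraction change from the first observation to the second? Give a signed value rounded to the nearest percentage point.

-44 percentage points

First observation: θ = 360°·10.7/29.5 = 130.6°, so f = 0.825.
Second observation: θ = 76.9°, f = 0.387.
Δf = 0.387 − 0.825 = -0.439, i.e. -44 pp.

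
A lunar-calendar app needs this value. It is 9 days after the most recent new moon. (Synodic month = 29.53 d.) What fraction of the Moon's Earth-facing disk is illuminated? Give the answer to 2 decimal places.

The Moon has covered 9/29.53 of its cycle, so θ ≈ 360° × 9/29.53 = 109.7°.
With cos θ = (-0.337), the lit fraction is (1 − (-0.337))/2 ≈ 0.669.

0.67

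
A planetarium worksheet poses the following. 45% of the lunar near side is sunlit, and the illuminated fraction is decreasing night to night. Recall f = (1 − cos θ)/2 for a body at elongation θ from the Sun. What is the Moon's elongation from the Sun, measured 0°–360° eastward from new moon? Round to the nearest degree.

276°

cos θ = 1 − 2f = 0.100, giving a principal value of 84.3°.
Since the Moon is past full (waning), take the reflex angle: θ = 360° − 84.3° = 275.7°.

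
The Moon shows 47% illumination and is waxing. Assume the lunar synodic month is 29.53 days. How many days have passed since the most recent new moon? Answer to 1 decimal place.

7.1 days

cos θ = 1 − 2f = 0.060, giving a principal value of 86.6°.
Before full moon the principal value applies: θ = 86.6°.
That fraction of the synodic month is 86.6/360 × 29.53 d ≈ 7.10 d.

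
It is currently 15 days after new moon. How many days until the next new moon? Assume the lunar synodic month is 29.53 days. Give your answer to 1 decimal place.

One full lunation from the last new moon is 29.53 d; remaining = 29.53 − 15 = 14.530 d.

14.5 days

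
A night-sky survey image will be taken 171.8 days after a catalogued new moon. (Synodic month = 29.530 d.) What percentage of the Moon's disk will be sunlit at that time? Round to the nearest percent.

29%

Reduce mod P: 171.8 − 5×29.530 = 24.15 d into the current lunation.
Elongation θ = 360° × 24.15/29.530 ≈ 294.4°.
With cos θ = 0.413, the lit fraction is (1 − 0.413)/2 ≈ 0.293, so 29%.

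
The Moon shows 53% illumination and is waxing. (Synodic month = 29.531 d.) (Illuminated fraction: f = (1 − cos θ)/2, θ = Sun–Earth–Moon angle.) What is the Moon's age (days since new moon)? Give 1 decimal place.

7.7 days

Invert f = (1 − cos θ)/2 to get cos θ = 1 − 2(0.53) = -0.060, hence θ₀ = arccos -0.060 = 93.4°.
The Moon is waxing (0°–180°), so θ = 93.4° directly.
That fraction of the synodic month is 93.4/360 × 29.531 d ≈ 7.66 d.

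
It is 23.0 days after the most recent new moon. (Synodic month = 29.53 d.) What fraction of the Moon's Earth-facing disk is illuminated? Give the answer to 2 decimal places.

0.41

Elongation θ = 360° × 23.0/29.53 ≈ 280.4°.
With cos θ = 0.180, the lit fraction is (1 − 0.180)/2 ≈ 0.410.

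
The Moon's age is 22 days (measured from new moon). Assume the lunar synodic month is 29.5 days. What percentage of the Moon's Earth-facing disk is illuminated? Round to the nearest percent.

51%

Phase angle: θ = 360°·(22 d)/(29.5 d) = 268.5°.
With cos θ = (-0.027), the lit fraction is (1 − (-0.027))/2 ≈ 0.513, so 51%.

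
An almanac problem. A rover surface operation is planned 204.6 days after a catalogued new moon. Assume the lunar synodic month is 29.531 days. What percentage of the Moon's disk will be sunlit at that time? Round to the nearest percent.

204.6/29.531 = 6.928 lunations, so 6 complete cycles and 27.41 d into the next.
The Moon has covered 27.41/29.531 of its cycle, so θ ≈ 360° × 27.41/29.531 = 334.2°.
cos 334.2° = 0.900, so f = (1 − 0.900)/2 = 0.050, so 5%.

5%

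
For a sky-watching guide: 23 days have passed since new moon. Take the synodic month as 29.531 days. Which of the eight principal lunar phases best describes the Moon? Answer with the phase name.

At 23/29.531 of the cycle, θ ≈ 280° — the last quarter range.

last quarter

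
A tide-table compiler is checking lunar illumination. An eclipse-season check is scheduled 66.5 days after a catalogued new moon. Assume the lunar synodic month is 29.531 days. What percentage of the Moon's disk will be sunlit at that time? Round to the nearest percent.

66.5/29.531 = 2.252 lunations, so 2 complete cycles and 7.44 d into the next.
Elongation θ = 360° × 7.44/29.531 ≈ 90.7°.
With cos θ = (-0.012), the lit fraction is (1 − (-0.012))/2 ≈ 0.506, so 51%.

51%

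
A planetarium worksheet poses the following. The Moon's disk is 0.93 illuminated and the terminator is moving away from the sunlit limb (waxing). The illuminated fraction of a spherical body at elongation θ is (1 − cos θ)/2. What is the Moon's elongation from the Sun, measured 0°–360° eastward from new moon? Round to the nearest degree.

149°

Invert f = (1 − cos θ)/2 to get cos θ = 1 − 2(0.93) = -0.860, hence θ₀ = arccos -0.860 = 149.3°.
Before full moon the principal value applies: θ = 149.3°.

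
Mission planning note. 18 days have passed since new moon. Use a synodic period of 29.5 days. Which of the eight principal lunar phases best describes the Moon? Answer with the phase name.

waning gibbous

θ ≈ 360° × 18/29.5 = 220°, which falls in the waning gibbous sector.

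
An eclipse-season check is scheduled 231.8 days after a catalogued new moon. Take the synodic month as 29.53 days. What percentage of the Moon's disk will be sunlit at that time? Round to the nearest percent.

231.8 d spans 7 complete synodic months (7 × 29.53 = 206.71 d) plus 25.09 d.
The Moon has covered 25.09/29.53 of its cycle, so θ ≈ 360° × 25.09/29.53 = 305.9°.
cos 305.9° = 0.586, so f = (1 − 0.586)/2 = 0.207, so 21%.

21%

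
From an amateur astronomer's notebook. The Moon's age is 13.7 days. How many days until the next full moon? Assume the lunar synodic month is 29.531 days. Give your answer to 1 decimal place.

Full moon is 0.5 of the way through the cycle: age 0.5 × 29.531 = 14.765 d.
So 1.066 days remain (14.765 − 13.7).

1.1 days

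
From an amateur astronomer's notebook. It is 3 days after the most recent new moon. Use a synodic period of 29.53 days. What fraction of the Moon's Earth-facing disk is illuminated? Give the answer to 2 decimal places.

Phase angle: θ = 360°·(3 d)/(29.53 d) = 36.6°.
With cos θ = 0.803, the lit fraction is (1 − 0.803)/2 ≈ 0.098.

0.10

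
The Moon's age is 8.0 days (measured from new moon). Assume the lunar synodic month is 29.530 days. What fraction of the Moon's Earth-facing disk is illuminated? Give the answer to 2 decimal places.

0.57

The Moon has covered 8.0/29.530 of its cycle, so θ ≈ 360° × 8.0/29.530 = 97.5°.
With cos θ = (-0.131), the lit fraction is (1 − (-0.131))/2 ≈ 0.566.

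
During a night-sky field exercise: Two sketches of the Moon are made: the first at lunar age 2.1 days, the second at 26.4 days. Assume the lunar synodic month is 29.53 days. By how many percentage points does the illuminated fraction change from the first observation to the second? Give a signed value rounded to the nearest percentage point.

First observation: θ = 360°·2.1/29.53 = 25.6°, so f = 0.049.
Second observation: θ = 321.8°, f = 0.107.
Δf = 0.107 − 0.049 = +0.058, i.e. +6 pp.

+6 percentage points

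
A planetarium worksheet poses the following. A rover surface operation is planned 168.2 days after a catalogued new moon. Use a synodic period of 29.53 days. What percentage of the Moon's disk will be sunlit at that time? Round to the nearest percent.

168.2/29.53 = 5.696 lunations, so 5 complete cycles and 20.55 d into the next.
Phase angle: θ = 360°·(20.55 d)/(29.53 d) = 250.5°.
With cos θ = (-0.333), the lit fraction is (1 − (-0.333))/2 ≈ 0.667, so 67%.

67%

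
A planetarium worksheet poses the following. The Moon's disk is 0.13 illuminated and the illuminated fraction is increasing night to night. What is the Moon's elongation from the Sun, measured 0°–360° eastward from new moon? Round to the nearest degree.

42°

Invert f = (1 − cos θ)/2 to get cos θ = 1 − 2(0.13) = 0.740, hence θ₀ = arccos 0.740 = 42.3°.
Before full moon the principal value applies: θ = 42.3°.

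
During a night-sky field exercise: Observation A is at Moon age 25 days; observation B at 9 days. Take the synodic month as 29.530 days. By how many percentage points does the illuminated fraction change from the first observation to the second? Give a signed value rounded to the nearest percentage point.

+45 pp

θ₁ = 360° × 25/29.530 = 304.8°, f₁ = (1 − cos θ₁)/2 = 0.215.
θ₂ = 360° × 9/29.530 = 109.7°, f₂ = (1 − cos θ₂)/2 = 0.669.
Change = f₂ − f₁ = +0.454 → +45 percentage points.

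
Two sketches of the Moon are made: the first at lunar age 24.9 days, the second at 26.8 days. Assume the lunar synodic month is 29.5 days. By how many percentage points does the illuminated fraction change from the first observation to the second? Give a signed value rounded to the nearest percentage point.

-14 pp

θ₁ = 360° × 24.9/29.5 = 303.9°, f₁ = (1 − cos θ₁)/2 = 0.221.
θ₂ = 360° × 26.8/29.5 = 327.1°, f₂ = (1 − cos θ₂)/2 = 0.080.
Change = f₂ − f₁ = -0.141 → -14 percentage points.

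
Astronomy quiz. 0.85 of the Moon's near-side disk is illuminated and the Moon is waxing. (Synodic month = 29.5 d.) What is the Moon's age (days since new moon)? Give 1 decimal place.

Invert f = (1 − cos θ)/2 to get cos θ = 1 − 2(0.85) = -0.700, hence θ₀ = arccos -0.700 = 134.4°.
Waxing ⇒ before full, so θ = 134.4°.
At 360°/29.5 d per day, 134.4° corresponds to 11.02 days.

11.0 days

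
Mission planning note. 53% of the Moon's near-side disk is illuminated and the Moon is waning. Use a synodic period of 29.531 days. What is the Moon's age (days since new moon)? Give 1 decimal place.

21.9 days

From f = (1 − cos θ)/2: cos θ = 1 − 2×0.53 = -0.060; arccos → 93.4°.
A waning Moon lies in 180°–360°, so θ = 360° − 93.4° = 266.6°.
Age = 29.531 × 266.6°/360° ≈ 21.87 days.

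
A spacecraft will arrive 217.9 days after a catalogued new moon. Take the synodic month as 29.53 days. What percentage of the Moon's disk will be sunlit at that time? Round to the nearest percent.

217.9/29.53 = 7.379 lunations, so 7 complete cycles and 11.19 d into the next.
The Moon has covered 11.19/29.53 of its cycle, so θ ≈ 360° × 11.19/29.53 = 136.4°.
Illuminated fraction = (1 − cos 136.4°)/2 = (1 − (-0.724))/2 ≈ 0.862, so 86%.

86%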